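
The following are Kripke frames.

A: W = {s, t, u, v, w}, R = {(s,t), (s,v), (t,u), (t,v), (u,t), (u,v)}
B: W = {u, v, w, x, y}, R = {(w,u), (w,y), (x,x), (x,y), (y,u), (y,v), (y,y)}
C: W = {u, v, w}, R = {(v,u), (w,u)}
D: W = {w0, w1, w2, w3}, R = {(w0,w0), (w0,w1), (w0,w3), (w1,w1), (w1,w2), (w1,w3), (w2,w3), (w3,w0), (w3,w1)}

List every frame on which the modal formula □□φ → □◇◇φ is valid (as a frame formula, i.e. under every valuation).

This is the axiom for a generalized confluence (Geach) condition; its first-order frame correspondent is ∀x ∀z (xRz → ∃w (xR²w ∧ zR²w)).
A: fails — sRv but no w* with sR²w* and vR²w*.
B: fails — wRu but no t with wR²t and uR²t.
C: fails — vRu but no t with vR²t and uR²t.
D: holds.

D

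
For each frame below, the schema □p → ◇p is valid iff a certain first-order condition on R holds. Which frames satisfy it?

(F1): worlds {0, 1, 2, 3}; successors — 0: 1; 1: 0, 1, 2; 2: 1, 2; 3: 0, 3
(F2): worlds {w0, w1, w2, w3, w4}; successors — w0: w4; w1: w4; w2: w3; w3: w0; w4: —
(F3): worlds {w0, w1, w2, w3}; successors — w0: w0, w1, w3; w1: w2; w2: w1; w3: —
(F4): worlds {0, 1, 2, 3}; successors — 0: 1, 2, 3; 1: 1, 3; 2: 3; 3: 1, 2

(F1), (F4)

This is the axiom for seriality; its first-order frame correspondent is ∀x ∃y Rxy.
(F1): holds.
(F2): fails — world w4 has no successor.
(F3): fails — world w3 has no successor.
(F4): holds.
Valid on: (F1), (F4).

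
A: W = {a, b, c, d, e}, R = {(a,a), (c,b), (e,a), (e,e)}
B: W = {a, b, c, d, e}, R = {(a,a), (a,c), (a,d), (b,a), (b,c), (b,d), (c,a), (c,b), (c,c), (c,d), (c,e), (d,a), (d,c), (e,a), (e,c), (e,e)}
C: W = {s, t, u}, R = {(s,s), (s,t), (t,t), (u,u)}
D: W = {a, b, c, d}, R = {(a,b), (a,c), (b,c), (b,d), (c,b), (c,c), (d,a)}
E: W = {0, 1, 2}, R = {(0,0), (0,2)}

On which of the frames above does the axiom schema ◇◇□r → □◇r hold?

The schema corresponds to a generalized confluence (Geach) condition: ∀x ∀y ∀z ((xR²y ∧ xRz) → ∃w (yRw ∧ zRw)).
A: holds.
B: holds.
C: holds.
D: fails — aR²d, aRb but no w with dRw and bRw.
E: fails — 0R²0, 0R2 but no w with 0Rw and 2Rw.

A, B, C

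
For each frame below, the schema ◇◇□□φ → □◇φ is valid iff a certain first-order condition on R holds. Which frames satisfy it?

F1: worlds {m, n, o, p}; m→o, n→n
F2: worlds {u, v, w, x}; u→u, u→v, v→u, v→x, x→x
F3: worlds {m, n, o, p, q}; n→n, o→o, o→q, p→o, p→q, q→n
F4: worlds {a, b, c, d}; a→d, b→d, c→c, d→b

F1, F4

The schema corresponds to a generalized confluence (Geach) condition: ∀x ∀y ∀z ((xR²y ∧ xRz) → ∃w (yR²w ∧ zRw)).
F1: condition met.
F2: fails — uR²x, uRu but no t with xR²t and uRt.
F3: fails — oR²n, oRo but no w with nR²w and oRw.
F4: condition met.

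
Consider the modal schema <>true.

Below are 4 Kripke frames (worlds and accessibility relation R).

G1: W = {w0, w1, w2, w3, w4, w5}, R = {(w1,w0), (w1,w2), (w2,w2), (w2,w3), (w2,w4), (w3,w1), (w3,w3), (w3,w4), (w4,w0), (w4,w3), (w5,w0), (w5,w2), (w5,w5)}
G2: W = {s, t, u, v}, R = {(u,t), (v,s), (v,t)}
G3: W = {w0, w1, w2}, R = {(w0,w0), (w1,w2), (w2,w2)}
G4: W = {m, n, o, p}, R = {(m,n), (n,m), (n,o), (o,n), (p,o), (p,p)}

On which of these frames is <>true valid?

This is the axiom for seriality; its first-order frame correspondent is forall x exists y Rxy.
G1: fails — world w0 has no successor.
G2: fails — world s has no successor.
G3: ✓.
G4: ✓.

G3, G4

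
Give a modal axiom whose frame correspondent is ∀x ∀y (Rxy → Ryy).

This is shift-reflexivity; the standard corresponding axiom is T□: □(□r → r).
Suppose □(□r→r) is valid. Take Rxy and set V(r)={w : Ryw}. Then at y, □r holds; since □(□r→r) at x, □r→r at y, so r at y, i.e. Ryy.

□(□r → r)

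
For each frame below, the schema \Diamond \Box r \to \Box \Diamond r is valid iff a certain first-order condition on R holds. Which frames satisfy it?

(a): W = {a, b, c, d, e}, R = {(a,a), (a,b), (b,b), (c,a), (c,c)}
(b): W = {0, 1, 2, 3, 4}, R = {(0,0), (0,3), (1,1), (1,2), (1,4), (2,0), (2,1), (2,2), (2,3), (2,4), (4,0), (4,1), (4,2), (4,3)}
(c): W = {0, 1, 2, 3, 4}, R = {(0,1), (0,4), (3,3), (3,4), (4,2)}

(a)

Frame correspondent (Sahlqvist): \forall x \forall y \forall z (Rxy \wedge Rxz \to \exists w (Ryw \wedge Rzw)) — i.e. convergence.
(a): ✓.
(b): fails — R00 and R03 but 0 and 3 have no common successor.
(c): fails — R01 and R01 but 1 and 1 have no common successor.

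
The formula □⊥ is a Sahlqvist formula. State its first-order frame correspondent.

emptiness of R

□⊥ is valid iff no world has any successor (otherwise □⊥ fails at any world with one).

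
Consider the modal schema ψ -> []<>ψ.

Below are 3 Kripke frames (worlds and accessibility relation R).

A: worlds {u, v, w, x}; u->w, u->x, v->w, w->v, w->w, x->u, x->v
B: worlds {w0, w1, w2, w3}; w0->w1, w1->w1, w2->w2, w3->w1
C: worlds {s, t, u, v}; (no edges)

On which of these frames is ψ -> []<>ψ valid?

This is the axiom for symmetry; its first-order frame correspondent is forall x forall y (Rxy -> Ryx).
A: fails — Ruw but not Rwu.
B: fails — Rw0w1 but not Rw1w0.
C: ✓.

C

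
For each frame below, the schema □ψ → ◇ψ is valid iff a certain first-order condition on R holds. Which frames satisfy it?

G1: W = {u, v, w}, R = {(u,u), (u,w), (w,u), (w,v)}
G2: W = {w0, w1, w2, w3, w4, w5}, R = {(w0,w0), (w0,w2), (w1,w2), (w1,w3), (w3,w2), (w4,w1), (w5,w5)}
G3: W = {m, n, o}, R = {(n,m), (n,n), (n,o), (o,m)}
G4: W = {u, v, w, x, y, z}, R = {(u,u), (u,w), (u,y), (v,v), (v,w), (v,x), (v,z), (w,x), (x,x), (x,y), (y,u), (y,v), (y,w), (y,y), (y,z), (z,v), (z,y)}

The schema corresponds to seriality: ∀x ∃y Rxy.
G1: fails — world v has no successor.
G2: fails — world w2 has no successor.
G3: fails — world m has no successor.
G4: holds.
Valid on: G4.

G4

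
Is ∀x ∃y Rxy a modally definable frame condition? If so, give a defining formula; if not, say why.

This is a Sahlqvist condition; the D axiom □r → ◇r defines it.
Suppose □r→◇r is valid. At any x set V(r)=W. Then □r at x, so ◇r at x, so x has a successor.

Yes — defined by □r → ◇r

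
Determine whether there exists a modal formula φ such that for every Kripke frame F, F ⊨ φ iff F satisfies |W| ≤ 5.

Not modally definable

Modal frame validity is preserved under disjoint unions.
Any modal formula valid on each of 6 disjoint one-world frames is valid on their disjoint union (validity is preserved under disjoint unions). Each one-world frame has |W|=1≤5, but the union has |W|=6.
So no modal formula (or set of formulas) defines exactly the |W|≤5 frames.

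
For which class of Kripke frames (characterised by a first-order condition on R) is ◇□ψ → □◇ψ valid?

This is the .2 axiom.
It corresponds to convergence: ∀x ∀y ∀z (Rxy ∧ Rxz → ∃w (Ryw ∧ Rzw)).

convergence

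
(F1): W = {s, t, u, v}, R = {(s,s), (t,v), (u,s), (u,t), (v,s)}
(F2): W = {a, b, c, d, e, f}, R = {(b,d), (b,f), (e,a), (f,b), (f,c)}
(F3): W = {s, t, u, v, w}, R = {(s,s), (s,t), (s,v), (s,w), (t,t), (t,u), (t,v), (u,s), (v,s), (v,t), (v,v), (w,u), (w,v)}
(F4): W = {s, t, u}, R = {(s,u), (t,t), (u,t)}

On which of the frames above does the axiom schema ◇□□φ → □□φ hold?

(F4)

Frame correspondent (Sahlqvist): ∀x ∀y ∀z ((xRy ∧ xR²z) → ∃w (yR²w ∧ z = w)) — i.e. a generalized confluence (Geach) condition.
(F1): fails — uRs, uR²v but no w with sR²w and v=w.
(F2): fails — bRd, bR²b but no w with dR²w and b=w.
(F3): fails — sRt, sR²w but no w* with tR²w* and w=w*.
(F4): condition met.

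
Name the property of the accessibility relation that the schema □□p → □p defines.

density: ∀x ∀y (Rxy → ∃z (Rxz ∧ Rzy))

This is the C4 axiom.
It corresponds to density: ∀x ∀y (Rxy → ∃z (Rxz ∧ Rzy)).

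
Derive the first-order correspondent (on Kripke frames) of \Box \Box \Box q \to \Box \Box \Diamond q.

\forall x \forall z (x R^2 z \to \exists w (x R^3 w \wedge zRw))

This is a Sahlqvist (Geach-type) schema ◇^0□^3q → □^2◇^1q.
First-order correspondent: \forall x \forall z (x R^2 z \to \exists w (x R^3 w \wedge zRw)).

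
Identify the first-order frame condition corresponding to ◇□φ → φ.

Replacing φ by ¬φ and contraposing gives the equivalent schema φ → □◇φ.
Suppose φ→□◇φ is valid. Take Rxy and set V(φ)={x}. Then φ at x, so □◇φ at x, so ◇φ at y, so some z with Ryz has φ; z=x, i.e. Ryx.
Conversely, on a frame with symmetry the schema holds at every world under every valuation.
So the correspondent is symmetry.

symmetry: ∀x ∀y (Rxy → Ryx)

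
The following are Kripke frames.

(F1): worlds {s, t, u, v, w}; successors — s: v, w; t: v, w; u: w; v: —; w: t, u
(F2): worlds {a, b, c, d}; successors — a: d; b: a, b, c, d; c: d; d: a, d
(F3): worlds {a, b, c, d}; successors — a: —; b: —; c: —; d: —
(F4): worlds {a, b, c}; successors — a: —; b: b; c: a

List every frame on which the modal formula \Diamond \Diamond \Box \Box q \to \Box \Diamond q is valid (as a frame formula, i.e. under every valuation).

(F2), (F3), (F4)

The schema corresponds to a generalized confluence (Geach) condition: \forall x \forall y \forall z ((x R^2 y \wedge xRz) \to \exists w (y R^2 w \wedge zRw)).
(F1): fails — sR²t, sRv but no w* with tR²w* and vRw*.
(F2): condition met.
(F3): condition met.
(F4): condition met.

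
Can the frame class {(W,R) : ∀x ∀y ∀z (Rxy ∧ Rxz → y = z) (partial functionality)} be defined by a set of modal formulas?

Definable; ◇p → □p defines it

The condition is partial functionality. A defining modal formula is ◇p → □p.
Suppose ◇p→□p is valid. Take Rxy, Rxz and set V(p)={y}. Then ◇p at x, so □p at x, so p at z, i.e. z=y.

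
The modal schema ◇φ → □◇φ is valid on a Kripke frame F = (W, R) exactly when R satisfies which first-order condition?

Suppose ◇φ→□◇φ is valid. Take Rxy, Rxz and set V(φ)={y}. Then ◇φ at x, so □◇φ at x, so ◇φ at z, so some w with Rzw has φ; w=y, i.e. Rzy. By symmetry of the argument, Ryz.
Conversely, any frame satisfying ∀x ∀y ∀z (Rxy ∧ Rxz → Ryz) validates the schema.
So the correspondent is the Euclidean property.

the Euclidean property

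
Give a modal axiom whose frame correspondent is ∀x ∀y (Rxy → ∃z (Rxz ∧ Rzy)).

□□p → □p

This is density; the standard corresponding axiom is C4: □□p → □p.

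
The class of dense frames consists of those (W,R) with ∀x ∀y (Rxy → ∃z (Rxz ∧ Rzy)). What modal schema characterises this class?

□□r → □r

This is density; the standard corresponding axiom is C4: □□r → □r.
Suppose □□r→□r is valid. Take Rxy and set V(r)={w : xR²w}. Then □□r at x, so □r at x, so r at y, i.e. ∃z(Rxz∧Rzy).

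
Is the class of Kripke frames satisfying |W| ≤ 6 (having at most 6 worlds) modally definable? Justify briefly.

If a class were modally definable it would be closed under disjoint unions (Goldblatt–Thomason).
Any modal formula valid on each of 7 disjoint one-world frames is valid on their disjoint union (validity is preserved under disjoint unions). Each one-world frame has |W|=1≤6, but the union has |W|=7.
So the class is not modally definable.

Not modally definable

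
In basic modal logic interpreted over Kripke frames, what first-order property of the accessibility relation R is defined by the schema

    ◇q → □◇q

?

Suppose ◇q→□◇q is valid. Take Rxy, Rxz and set V(q)={y}. Then ◇q at x, so □◇q at x, so ◇q at z, so some w with Rzw has q; w=y, i.e. Rzy. By symmetry of the argument, Ryz.

the Euclidean property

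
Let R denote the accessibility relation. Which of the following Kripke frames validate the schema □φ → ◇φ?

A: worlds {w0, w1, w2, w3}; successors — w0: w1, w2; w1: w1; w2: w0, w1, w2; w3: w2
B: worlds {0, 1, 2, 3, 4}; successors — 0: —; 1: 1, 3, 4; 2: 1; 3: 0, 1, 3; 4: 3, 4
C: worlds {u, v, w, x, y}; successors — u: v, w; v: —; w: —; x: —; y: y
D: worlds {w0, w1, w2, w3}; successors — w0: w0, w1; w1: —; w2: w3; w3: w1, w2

This is the axiom for seriality; its first-order frame correspondent is ∀x ∃y Rxy.
A: satisfies the condition.
B: fails — world 0 has no successor.
C: fails — world v has no successor.
D: fails — world w1 has no successor.
Valid on: A.

A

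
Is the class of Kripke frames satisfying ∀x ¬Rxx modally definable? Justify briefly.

Not definable by any modal formula

Any modally definable frame class is closed under surjective bounded morphisms.
The 5-cycle (worlds a,b,c,d,e with a→b→c→d→e→a) is irreflexive, and the map sending every world to a single reflexive point • is a surjective bounded morphism (forth: every edge maps to (•,•); back: every world has a successor). So any modal formula valid on the 5-cycle is also valid on the reflexive point, which is not irreflexive.
So the class is not modally definable.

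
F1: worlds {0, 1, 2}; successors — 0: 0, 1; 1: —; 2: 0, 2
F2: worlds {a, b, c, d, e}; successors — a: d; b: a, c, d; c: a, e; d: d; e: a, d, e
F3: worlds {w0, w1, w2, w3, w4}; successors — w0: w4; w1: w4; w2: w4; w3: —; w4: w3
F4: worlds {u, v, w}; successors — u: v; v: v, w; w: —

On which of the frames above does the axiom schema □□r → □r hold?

Frame correspondent (Sahlqvist): ∀x ∀y (Rxy → ∃z (Rxz ∧ Rzy)) — i.e. density.
F1: holds.
F2: fails — Rbc but no z with Rbz and Rzc.
F3: fails — Rw2w4 but no z with Rw2z and Rzw4.
F4: holds.
Valid on: F1, F4.

F1, F4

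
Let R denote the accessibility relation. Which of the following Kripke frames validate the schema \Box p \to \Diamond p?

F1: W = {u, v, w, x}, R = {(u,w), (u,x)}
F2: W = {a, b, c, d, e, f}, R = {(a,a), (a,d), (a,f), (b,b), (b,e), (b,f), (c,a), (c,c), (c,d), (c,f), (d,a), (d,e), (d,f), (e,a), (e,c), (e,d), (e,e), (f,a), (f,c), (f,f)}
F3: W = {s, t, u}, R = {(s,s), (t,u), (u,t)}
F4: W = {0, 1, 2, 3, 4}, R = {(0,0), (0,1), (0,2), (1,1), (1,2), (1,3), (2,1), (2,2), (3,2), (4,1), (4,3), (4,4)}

F2, F3, F4

This is the axiom for seriality; its first-order frame correspondent is \forall x \exists y Rxy.
F1: fails — world v has no successor.
F2: satisfies the condition.
F3: satisfies the condition.
F4: satisfies the condition.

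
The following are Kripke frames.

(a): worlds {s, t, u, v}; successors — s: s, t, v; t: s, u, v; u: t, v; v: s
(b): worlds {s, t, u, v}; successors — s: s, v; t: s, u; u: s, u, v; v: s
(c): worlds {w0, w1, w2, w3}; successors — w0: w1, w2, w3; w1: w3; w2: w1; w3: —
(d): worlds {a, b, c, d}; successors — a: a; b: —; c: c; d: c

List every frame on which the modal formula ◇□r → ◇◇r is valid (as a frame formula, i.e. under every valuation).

Frame correspondent (Sahlqvist): ∀x ∀y (xRy → ∃w (yRw ∧ xR²w)) — i.e. a generalized confluence (Geach) condition.
(a): ✓.
(b): ✓.
(c): fails — w0Rw3 but no w with w3Rw and w0R²w.
(d): ✓.

(a), (b), (d)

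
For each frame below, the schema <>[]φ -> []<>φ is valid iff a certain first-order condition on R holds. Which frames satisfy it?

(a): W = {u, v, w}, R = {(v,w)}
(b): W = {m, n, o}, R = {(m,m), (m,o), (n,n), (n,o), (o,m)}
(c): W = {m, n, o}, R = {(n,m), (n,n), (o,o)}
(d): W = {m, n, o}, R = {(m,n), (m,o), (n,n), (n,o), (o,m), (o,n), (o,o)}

(d)

Frame correspondent (Sahlqvist): forall x forall y forall z (Rxy & Rxz -> exists w (Ryw & Rzw)) — i.e. convergence.
(a): fails — Rvw and Rvw but w and w have no common successor.
(b): fails — Rnn and Rno but n and o have no common successor.
(c): fails — Rnn and Rnm but n and m have no common successor.
(d): holds.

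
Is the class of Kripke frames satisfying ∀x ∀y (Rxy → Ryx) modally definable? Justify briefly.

Yes — defined by p → □◇p

The condition is symmetry. A defining modal formula is p → □◇p.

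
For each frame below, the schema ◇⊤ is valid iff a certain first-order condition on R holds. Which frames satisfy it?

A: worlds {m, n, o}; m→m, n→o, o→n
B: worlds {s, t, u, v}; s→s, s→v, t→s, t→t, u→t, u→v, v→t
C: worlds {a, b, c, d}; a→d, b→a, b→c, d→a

This is the axiom for seriality; its first-order frame correspondent is ∀x ∃y Rxy.
A: holds.
B: holds.
C: fails — world c has no successor.
Valid on: A, B.

A, B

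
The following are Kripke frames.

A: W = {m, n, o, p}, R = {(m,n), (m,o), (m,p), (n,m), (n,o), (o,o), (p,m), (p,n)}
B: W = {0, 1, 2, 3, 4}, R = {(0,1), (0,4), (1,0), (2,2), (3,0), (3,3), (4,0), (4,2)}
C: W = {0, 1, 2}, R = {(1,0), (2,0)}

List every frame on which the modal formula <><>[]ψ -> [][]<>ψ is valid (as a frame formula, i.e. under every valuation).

Frame correspondent (Sahlqvist): forall x forall y forall z ((x R^2 y & x R^2 z) -> exists w (yRw & zRw)) — i.e. a generalized confluence (Geach) condition.
A: fails — nR²o, nR²p but no w with oRw and pRw.
B: fails — 0R²0, 0R²2 but no w with 0Rw and 2Rw.
C: satisfies the condition.

C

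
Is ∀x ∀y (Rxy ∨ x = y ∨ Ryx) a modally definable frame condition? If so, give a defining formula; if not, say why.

Not modally definable

Modal frame validity is preserved under disjoint unions.
Take 2 disjoint single-world reflexive frames: each is trivially connected, but their disjoint union has 2 worlds with no edge between distinct components, so it is not connected.
Hence connectedness of R is not modally definable.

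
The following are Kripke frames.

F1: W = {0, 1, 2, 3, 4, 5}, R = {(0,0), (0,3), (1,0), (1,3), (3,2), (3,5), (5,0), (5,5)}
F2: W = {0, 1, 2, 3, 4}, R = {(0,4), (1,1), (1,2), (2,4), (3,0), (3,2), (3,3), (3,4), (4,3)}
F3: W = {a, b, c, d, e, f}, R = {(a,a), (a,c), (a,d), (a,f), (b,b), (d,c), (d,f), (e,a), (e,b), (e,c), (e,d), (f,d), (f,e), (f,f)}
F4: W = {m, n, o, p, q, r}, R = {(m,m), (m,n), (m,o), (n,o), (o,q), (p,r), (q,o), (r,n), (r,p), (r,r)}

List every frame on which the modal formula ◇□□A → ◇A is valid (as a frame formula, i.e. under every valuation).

none

This is the axiom for a generalized confluence (Geach) condition; its first-order frame correspondent is ∀x ∀y (xRy → ∃w (yR²w ∧ xRw)).
F1: fails — 3R2 but no w with 2R²w and 3Rw.
F2: fails — 1R2 but no w with 2R²w and 1Rw.
F3: fails — aRc but no w with cR²w and aRw.
F4: fails — mRn but no w with nR²w and mRw.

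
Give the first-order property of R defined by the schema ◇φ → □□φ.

This is a Sahlqvist (Geach-type) schema ◇^1□^0φ → □^2◇^0φ.
Minimal-valuation argument: fix x; take any y with xR^1y and any z with xR^2z. Set V(φ) to the set of worlds R-reachable from y in exactly 0 steps. Then □^0φ holds at y, so the antecedent holds at x; validity forces ◇^0φ at z, giving a w with zR^0w and yR^0w.
First-order correspondent: ∀x ∀y ∀z ((xRy ∧ xR²z) → ∃w (y = w ∧ z = w)).

∀x ∀y ∀z ((xRy ∧ xR²z) → ∃w (y = w ∧ z = w))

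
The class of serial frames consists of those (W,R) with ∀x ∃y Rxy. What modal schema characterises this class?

A defining formula is □p → ◇p (the D axiom).
Suppose □p→◇p is valid. At any x set V(p)=W. Then □p at x, so ◇p at x, so x has a successor.

□p → ◇p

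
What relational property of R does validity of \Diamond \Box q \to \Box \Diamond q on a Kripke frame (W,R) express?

Convergence

Suppose ◇□q→□◇q is valid. Take Rxy, Rxz and set V(q)={w : Ryw}. Then □q at y so ◇□q at x, so □◇q at x, so ◇q at z, giving w with Rzw and Ryw.
The converse is a direct semantic check.
Frame condition: \forall x \forall y \forall z (Rxy \wedge Rxz \to \exists w (Ryw \wedge Rzw)).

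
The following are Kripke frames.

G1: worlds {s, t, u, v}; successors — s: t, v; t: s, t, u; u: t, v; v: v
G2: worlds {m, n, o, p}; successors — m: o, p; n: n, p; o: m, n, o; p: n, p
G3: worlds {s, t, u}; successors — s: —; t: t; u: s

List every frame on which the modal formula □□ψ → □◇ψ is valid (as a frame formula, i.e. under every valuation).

The schema corresponds to a generalized confluence (Geach) condition: ∀x ∀z (xRz → ∃w (xR²w ∧ zRw)).
G1: ✓.
G2: ✓.
G3: fails — uRs but no w with uR²w and sRw.

G1, G2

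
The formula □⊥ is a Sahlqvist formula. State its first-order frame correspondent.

emptiness of R

This is the Ver axiom.
It corresponds to emptiness of R: ∀x ∀y ¬Rxy.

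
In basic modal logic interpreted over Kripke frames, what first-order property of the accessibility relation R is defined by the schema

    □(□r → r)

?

shift-reflexivity: ∀x ∀y (Rxy → Ryy)

Suppose □(□r→r) is valid. Take Rxy and set V(r)={w : Ryw}. Then at y, □r holds; since □(□r→r) at x, □r→r at y, so r at y, i.e. Ryy.
The converse is a direct semantic check.
So the correspondent is shift-reflexivity.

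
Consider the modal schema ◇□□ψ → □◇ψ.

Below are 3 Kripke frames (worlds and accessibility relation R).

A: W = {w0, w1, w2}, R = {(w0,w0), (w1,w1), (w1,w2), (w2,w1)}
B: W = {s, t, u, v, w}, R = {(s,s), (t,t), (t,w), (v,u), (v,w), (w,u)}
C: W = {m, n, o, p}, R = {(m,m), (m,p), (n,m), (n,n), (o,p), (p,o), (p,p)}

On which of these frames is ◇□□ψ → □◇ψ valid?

A, C

This is the axiom for a generalized confluence (Geach) condition; its first-order frame correspondent is ∀x ∀y ∀z ((xRy ∧ xRz) → ∃w (yR²w ∧ zRw)).
A: satisfies the condition.
B: fails — tRw, tRt but no w* with wR²w* and tRw*.
C: satisfies the condition.
Valid on: A, C.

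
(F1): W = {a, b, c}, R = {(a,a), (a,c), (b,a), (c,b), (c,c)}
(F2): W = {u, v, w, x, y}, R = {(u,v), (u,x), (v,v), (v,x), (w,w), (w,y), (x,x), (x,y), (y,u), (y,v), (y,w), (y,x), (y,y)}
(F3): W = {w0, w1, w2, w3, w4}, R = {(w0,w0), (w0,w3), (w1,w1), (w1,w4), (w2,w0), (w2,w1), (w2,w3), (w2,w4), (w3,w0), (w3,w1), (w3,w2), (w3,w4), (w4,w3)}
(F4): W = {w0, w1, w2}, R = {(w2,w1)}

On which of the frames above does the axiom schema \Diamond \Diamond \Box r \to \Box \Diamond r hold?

The schema corresponds to a generalized confluence (Geach) condition: \forall x \forall y \forall z ((x R^2 y \wedge xRz) \to \exists w (yRw \wedge zRw)).
(F1): fails — aR²b, aRc but no w with bRw and cRw.
(F2): fails — wR²u, wRw but no t with uRt and wRt.
(F3): fails — w0R²w1, w0Rw0 but no w with w1Rw and w0Rw.
(F4): holds.

(F4)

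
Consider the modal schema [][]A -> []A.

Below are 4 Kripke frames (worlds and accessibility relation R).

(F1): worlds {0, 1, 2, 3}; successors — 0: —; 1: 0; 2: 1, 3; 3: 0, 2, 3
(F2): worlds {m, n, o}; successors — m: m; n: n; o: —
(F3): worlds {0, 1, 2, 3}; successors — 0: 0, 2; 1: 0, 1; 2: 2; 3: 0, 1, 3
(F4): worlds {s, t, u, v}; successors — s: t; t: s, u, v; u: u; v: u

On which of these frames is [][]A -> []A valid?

(F2), (F3)

This is the axiom for density; its first-order frame correspondent is forall x forall y (Rxy -> exists z (Rxz & Rzy)).
(F1): fails — R10 but no z with R1z and Rz0.
(F2): condition met.
(F3): condition met.
(F4): fails — Rtv but no z with Rtz and Rzv.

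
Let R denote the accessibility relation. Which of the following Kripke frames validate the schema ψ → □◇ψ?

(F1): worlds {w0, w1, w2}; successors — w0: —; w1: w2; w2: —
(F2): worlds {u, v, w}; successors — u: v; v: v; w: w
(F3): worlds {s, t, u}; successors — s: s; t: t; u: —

Frame correspondent (Sahlqvist): ∀x ∀y (Rxy → Ryx) — i.e. symmetry.
(F1): fails — Rw1w2 but not Rw2w1.
(F2): fails — Ruv but not Rvu.
(F3): satisfies the condition.
Valid on: (F3).

(F3)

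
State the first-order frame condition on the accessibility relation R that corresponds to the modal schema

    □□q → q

This is a Sahlqvist (Geach-type) schema ◇^0□^2q → □^0◇^0q.
Minimal-valuation argument: fix x; take any y with xR^0y and any z with xR^0z. Set V(q) to the set of worlds R-reachable from y in exactly 2 steps. Then □^2q holds at y, so the antecedent holds at x; validity forces ◇^0q at z, giving a w with zR^0w and yR^2w.
First-order correspondent: ∀x ∃w (xR²w ∧ x = w).

∀x ∃w (xR²w ∧ x = w)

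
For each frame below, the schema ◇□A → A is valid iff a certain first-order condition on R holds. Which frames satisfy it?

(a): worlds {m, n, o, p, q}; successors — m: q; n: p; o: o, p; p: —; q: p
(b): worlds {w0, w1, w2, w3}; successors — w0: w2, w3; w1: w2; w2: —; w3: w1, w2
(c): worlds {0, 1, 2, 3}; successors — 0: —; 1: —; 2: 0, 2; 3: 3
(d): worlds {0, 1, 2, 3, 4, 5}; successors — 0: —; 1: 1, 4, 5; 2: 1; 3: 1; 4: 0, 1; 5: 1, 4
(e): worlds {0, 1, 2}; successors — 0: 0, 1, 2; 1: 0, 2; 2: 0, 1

Frame correspondent (Sahlqvist): ∀x ∀y (Rxy → Ryx) — i.e. symmetry.
(a): fails — Rop but not Rpo.
(b): fails — Rw1w2 but not Rw2w1.
(c): fails — R20 but not R02.
(d): fails — R31 but not R13.
(e): condition met.
Valid on: (e).

(e)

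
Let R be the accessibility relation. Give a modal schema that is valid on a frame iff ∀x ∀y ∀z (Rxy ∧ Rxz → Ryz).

This is the Euclidean property; the standard corresponding axiom is 5: ◇p → □◇p.
Suppose ◇p→□◇p is valid. Take Rxy, Rxz and set V(p)={y}. Then ◇p at x, so □◇p at x, so ◇p at z, so some w with Rzw has p; w=y, i.e. Rzy. By symmetry of the argument, Ryz.

◇p → □◇p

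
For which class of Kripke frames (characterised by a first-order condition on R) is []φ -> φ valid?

Suppose □φ→φ is valid. At any x set V(φ)={w : Rxw}. Then □φ holds at x, so φ holds at x, i.e. Rxx.
Conversely, on a frame with reflexivity the schema holds at every world under every valuation.
Frame condition: forall x Rxx.

reflexivity: forall x Rxx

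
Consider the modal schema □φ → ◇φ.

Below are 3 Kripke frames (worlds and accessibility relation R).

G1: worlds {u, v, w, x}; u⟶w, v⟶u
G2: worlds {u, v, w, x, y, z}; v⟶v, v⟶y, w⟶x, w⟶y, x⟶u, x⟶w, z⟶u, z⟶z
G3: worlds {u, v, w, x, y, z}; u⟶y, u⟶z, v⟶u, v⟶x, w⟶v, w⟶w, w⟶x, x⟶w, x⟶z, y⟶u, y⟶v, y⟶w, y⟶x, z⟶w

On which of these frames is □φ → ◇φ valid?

G3

Frame correspondent (Sahlqvist): ∀x ∃y Rxy — i.e. seriality.
G1: fails — world w has no successor.
G2: fails — world u has no successor.
G3: holds.
Valid on: G3.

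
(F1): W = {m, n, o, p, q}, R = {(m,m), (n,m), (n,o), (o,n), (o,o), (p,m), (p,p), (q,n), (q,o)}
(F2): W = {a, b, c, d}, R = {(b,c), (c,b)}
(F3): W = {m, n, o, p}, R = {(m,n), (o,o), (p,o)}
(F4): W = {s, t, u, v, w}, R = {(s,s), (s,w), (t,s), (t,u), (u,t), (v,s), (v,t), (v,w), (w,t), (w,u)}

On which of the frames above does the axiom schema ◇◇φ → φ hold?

Frame correspondent (Sahlqvist): ∀x ∀y (xR²y → ∃w (y = w ∧ x = w)) — i.e. a generalized confluence (Geach) condition.
(F1): fails — nR²m but m ≠ n.
(F2): satisfies the condition.
(F3): fails — pR²o but o ≠ p.
(F4): fails — sR²t but t ≠ s.
Valid on: (F2).

(F2)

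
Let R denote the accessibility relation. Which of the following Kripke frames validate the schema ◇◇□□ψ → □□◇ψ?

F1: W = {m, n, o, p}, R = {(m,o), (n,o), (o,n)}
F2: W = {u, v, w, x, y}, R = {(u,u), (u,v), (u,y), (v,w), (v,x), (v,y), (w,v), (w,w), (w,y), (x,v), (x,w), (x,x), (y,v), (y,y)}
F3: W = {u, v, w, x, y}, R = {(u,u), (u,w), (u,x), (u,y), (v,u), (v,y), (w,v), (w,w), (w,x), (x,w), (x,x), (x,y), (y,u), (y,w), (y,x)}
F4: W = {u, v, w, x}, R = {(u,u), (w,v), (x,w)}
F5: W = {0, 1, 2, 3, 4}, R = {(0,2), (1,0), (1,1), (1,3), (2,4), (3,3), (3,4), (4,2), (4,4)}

F2, F3

Frame correspondent (Sahlqvist): ∀x ∀y ∀z ((xR²y ∧ xR²z) → ∃w (yR²w ∧ zRw)) — i.e. a generalized confluence (Geach) condition.
F1: fails — mR²n, mR²n but no w with nR²w and nRw.
F2: condition met.
F3: condition met.
F4: fails — xR²v, xR²v but no t with vR²t and vRt.
F5: fails — 1R²0, 1R²0 but no w with 0R²w and 0Rw.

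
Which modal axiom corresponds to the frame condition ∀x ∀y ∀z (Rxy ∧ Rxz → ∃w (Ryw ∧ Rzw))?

This is convergence; the standard corresponding axiom is .2: ◇□s → □◇s.
Suppose ◇□s→□◇s is valid. Take Rxy, Rxz and set V(s)={w : Ryw}. Then □s at y so ◇□s at x, so □◇s at x, so ◇s at z, giving w with Rzw and Ryw.

◇□s → □◇s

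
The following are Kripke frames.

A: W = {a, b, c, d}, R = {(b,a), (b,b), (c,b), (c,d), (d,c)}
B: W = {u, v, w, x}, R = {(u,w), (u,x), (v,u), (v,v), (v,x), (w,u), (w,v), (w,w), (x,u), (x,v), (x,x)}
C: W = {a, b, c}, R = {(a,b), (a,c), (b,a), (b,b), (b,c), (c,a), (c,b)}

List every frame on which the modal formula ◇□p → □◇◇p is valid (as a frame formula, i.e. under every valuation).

The schema corresponds to a generalized confluence (Geach) condition: ∀x ∀y ∀z ((xRy ∧ xRz) → ∃w (yRw ∧ zR²w)).
A: fails — bRa, bRa but no w with aRw and aR²w.
B: satisfies the condition.
C: satisfies the condition.
Valid on: B, C.

B, C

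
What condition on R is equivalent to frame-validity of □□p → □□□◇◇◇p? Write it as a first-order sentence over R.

∀x ∀z (xR³z → ∃w (xR²w ∧ zR³w))

This is a Sahlqvist (Geach-type) schema ◇^0□^2p → □^3◇^3p.
First-order correspondent: ∀x ∀z (xR³z → ∃w (xR²w ∧ zR³w)).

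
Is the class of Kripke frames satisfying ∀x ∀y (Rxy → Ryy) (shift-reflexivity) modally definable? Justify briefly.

Yes — defined by □(□r → r)

This is a Sahlqvist condition; the T□ axiom □(□r → r) defines it.
Suppose □(□r→r) is valid. Take Rxy and set V(r)={w : Ryw}. Then at y, □r holds; since □(□r→r) at x, □r→r at y, so r at y, i.e. Ryy.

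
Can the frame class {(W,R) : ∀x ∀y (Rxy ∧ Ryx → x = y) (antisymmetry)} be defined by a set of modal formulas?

Not modally definable

Modal frame validity is preserved under surjective bounded morphisms.
The 8-cycle (worlds 0,1,2,3,4,5,6,7 with 0→1→2→3→4→5→6→7→0) is antisymmetric. Sending even-indexed worlds to s and odd-indexed worlds to t is a surjective bounded morphism onto the two-world frame with s↔t, which is not antisymmetric.
So no modal formula (or set of formulas) defines exactly the antisymmetric frames.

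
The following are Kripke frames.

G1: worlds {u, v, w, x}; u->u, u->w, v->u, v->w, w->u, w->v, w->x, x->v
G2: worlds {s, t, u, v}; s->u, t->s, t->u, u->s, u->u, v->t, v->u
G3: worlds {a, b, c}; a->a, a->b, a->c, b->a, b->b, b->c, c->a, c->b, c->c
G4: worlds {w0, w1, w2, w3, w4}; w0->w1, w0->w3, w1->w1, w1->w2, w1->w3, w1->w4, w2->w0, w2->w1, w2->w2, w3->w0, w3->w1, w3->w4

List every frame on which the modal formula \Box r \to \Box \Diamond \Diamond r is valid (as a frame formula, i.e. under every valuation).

The schema corresponds to a generalized confluence (Geach) condition: \forall x \forall z (xRz \to \exists w (xRw \wedge z R^2 w)).
G1: condition met.
G2: condition met.
G3: condition met.
G4: fails — w1Rw4 but no w with w1Rw and w4R²w.
Valid on: G1, G2, G3.

G1, G2, G3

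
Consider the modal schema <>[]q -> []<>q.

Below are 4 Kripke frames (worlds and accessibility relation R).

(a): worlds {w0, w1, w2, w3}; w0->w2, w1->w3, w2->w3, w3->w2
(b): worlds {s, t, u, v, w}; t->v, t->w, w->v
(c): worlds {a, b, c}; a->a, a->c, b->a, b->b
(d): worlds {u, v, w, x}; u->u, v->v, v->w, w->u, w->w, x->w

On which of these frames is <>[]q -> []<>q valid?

This is the axiom for convergence; its first-order frame correspondent is forall x forall y forall z (Rxy & Rxz -> exists w (Ryw & Rzw)).
(a): condition met.
(b): fails — Rtv and Rtv but v and v have no common successor.
(c): fails — Raa and Rac but a and c have no common successor.
(d): condition met.
Valid on: (a), (d).

(a), (d)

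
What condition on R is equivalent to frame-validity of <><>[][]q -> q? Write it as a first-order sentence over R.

forall x forall y (x R^2 y -> exists w (y R^2 w & x = w))

This is a Sahlqvist (Geach-type) schema ◇^2□^2q → □^0◇^0q.
First-order correspondent: forall x forall y (x R^2 y -> exists w (y R^2 w & x = w)).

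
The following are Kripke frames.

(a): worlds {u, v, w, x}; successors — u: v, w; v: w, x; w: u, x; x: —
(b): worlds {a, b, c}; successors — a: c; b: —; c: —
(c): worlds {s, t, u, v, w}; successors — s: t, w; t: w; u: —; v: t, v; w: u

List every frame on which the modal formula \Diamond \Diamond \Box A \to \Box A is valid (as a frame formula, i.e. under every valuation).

This is the axiom for a generalized confluence (Geach) condition; its first-order frame correspondent is \forall x \forall y \forall z ((x R^2 y \wedge xRz) \to \exists w (yRw \wedge z = w)).
(a): fails — uR²w, uRv but no t with wRt and v=t.
(b): ✓.
(c): fails — sR²u, sRt but no w* with uRw* and t=w*.

(b)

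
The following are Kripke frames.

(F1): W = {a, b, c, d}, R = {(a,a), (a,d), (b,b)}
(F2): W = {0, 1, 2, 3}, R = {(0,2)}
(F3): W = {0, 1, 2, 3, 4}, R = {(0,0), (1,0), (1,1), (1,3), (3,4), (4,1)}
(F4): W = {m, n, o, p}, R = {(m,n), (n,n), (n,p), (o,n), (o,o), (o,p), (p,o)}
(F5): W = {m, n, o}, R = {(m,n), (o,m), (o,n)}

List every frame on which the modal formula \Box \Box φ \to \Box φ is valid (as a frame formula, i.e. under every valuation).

This is the axiom for density; its first-order frame correspondent is \forall x \forall y (Rxy \to \exists z (Rxz \wedge Rzy)).
(F1): condition met.
(F2): fails — R02 but no z with R0z and Rz2.
(F3): fails — R34 but no z with R3z and Rz4.
(F4): condition met.
(F5): fails — Rom but no z with Roz and Rzm.

(F1), (F4)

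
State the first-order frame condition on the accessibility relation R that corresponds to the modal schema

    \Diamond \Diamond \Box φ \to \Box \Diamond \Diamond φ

This is a Sahlqvist (Geach-type) schema ◇^2□^1φ → □^1◇^2φ.
First-order correspondent: \forall x \forall y \forall z ((x R^2 y \wedge xRz) \to \exists w (yRw \wedge z R^2 w)).

\forall x \forall y \forall z ((x R^2 y \wedge xRz) \to \exists w (yRw \wedge z R^2 w))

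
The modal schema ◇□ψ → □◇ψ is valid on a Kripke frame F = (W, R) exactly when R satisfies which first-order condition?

Convergence

Suppose ◇□ψ→□◇ψ is valid. Take Rxy, Rxz and set V(ψ)={w : Ryw}. Then □ψ at y so ◇□ψ at x, so □◇ψ at x, so ◇ψ at z, giving w with Rzw and Ryw.
Conversely, on a frame with convergence the schema holds at every world under every valuation.
So the correspondent is convergence.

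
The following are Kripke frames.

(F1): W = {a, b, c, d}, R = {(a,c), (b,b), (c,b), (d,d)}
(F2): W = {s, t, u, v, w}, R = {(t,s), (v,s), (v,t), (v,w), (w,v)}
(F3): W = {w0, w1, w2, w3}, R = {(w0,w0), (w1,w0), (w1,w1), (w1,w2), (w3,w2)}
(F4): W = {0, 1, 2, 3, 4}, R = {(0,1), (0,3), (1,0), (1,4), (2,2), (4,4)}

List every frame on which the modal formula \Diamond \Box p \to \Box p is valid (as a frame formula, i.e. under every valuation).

This is the axiom for the Euclidean property; its first-order frame correspondent is \forall x \forall y \forall z (Rxy \wedge Rxz \to Ryz).
(F1): fails — Rac and Rac but not Rcc.
(F2): fails — Rts and Rts but not Rss.
(F3): fails — Rw1w2 and Rw1w2 but not Rw2w2.
(F4): fails — R01 and R01 but not R11.

none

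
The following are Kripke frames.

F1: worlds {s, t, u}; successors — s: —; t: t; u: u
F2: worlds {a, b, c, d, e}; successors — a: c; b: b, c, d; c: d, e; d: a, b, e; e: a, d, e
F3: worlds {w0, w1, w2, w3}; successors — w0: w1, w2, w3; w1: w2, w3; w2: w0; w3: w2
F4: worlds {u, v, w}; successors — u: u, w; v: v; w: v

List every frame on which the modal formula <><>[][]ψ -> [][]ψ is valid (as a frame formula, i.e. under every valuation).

Frame correspondent (Sahlqvist): forall x forall y forall z ((x R^2 y & x R^2 z) -> exists w (y R^2 w & z = w)) — i.e. a generalized confluence (Geach) condition.
F1: ✓.
F2: fails — bR²a, bR²a but no w with aR²w and a=w.
F3: fails — w0R²w2, w0R²w0 but no w with w2R²w and w0=w.
F4: fails — uR²v, uR²u but no t with vR²t and u=t.
Valid on: F1.

F1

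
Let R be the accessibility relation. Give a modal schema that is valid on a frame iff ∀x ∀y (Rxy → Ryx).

s → □◇s

The condition is symmetry. The B schema s → □◇s defines it.
Suppose s→□◇s is valid. Take Rxy and set V(s)={x}. Then s at x, so □◇s at x, so ◇s at y, so some z with Ryz has s; z=x, i.e. Ryx.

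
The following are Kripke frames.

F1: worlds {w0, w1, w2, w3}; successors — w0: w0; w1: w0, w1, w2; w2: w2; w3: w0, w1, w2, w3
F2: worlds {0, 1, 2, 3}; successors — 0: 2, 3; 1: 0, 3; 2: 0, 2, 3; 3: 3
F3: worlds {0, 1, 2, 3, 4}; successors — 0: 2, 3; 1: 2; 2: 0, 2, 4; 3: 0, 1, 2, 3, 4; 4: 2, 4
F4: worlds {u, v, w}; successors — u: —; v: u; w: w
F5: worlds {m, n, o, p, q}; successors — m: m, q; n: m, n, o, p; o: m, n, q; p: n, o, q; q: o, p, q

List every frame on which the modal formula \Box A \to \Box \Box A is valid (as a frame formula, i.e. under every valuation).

This is the axiom for transitivity; its first-order frame correspondent is \forall x \forall y \forall z (Rxy \wedge Ryz \to Rxz).
F1: condition met.
F2: fails — R10 and R02 but not R12.
F3: fails — R02 and R20 but not R00.
F4: condition met.
F5: fails — Ron and Rno but not Roo.

F1, F4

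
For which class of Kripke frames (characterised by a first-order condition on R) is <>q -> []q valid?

This is the CD axiom.
It corresponds to partial functionality: forall x forall y forall z (Rxy & Rxz -> y = z).

partial functionality: forall x forall y forall z (Rxy & Rxz -> y = z)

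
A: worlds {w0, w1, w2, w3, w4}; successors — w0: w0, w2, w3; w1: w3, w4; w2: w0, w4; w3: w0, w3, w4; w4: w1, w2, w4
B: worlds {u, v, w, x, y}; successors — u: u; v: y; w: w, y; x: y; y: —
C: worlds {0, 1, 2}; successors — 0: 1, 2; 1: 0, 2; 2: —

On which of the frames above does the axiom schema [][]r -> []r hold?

A

Frame correspondent (Sahlqvist): forall x forall y (Rxy -> exists z (Rxz & Rzy)) — i.e. density.
A: holds.
B: fails — Rvy but no z with Rvz and Rzy.
C: fails — R01 but no z with R0z and Rz1.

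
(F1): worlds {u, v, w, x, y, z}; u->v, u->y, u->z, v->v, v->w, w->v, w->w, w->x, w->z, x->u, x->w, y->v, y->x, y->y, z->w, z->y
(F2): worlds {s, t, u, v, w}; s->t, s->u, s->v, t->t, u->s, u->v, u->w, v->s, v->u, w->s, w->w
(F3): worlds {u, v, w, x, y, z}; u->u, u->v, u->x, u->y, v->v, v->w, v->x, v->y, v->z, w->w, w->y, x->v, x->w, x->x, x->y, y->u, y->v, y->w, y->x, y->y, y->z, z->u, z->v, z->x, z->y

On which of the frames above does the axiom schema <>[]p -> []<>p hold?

(F3)

This is the axiom for convergence; its first-order frame correspondent is forall x forall y forall z (Rxy & Rxz -> exists w (Ryw & Rzw)).
(F1): fails — Ryx and Ryy but x and y have no common successor.
(F2): fails — Rsv and Rst but v and t have no common successor.
(F3): satisfies the condition.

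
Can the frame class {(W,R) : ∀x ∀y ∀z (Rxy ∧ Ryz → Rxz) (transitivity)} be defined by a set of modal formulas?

Yes, by □r → □□r

This is a Sahlqvist condition; the 4 axiom □r → □□r defines it.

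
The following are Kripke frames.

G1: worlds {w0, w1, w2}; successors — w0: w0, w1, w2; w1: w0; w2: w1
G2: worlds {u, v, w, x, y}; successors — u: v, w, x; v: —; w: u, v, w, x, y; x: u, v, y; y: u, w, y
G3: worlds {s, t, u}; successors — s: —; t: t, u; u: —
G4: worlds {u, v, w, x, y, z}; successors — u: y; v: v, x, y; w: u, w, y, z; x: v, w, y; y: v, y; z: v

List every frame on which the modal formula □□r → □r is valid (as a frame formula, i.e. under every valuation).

G2, G3, G4

Frame correspondent (Sahlqvist): ∀x ∀y (Rxy → ∃z (Rxz ∧ Rzy)) — i.e. density.
G1: fails — Rw2w1 but no z with Rw2z and Rzw1.
G2: satisfies the condition.
G3: satisfies the condition.
G4: satisfies the condition.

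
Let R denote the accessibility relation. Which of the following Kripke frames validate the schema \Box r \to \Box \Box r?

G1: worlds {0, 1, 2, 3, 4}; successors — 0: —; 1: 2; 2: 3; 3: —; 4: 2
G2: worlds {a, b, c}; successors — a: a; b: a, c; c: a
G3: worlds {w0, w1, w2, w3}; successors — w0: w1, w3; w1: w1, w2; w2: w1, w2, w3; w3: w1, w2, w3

This is the axiom for transitivity; its first-order frame correspondent is \forall x \forall y \forall z (Rxy \wedge Ryz \to Rxz).
G1: fails — R12 and R23 but not R13.
G2: satisfies the condition.
G3: fails — Rw1w2 and Rw2w3 but not Rw1w3.

G2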